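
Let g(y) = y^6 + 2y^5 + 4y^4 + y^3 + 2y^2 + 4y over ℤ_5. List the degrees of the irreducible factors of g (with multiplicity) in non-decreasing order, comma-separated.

1, 1, 2, 2

Roots in ℤ_5: g(0) = 0 → root; g(1) = 4; g(2) = 1; g(3) = 1; g(4) = 0 → root.
Linear factors from roots: (y), (y + 1).
Complete factorization: g(y) = (y)·(y + 1)·(y^2 + 2y + 4)·(y^2 + 4y + 1).
Factor degrees with multiplicity: 1 + 1 + 2 + 2 = 6.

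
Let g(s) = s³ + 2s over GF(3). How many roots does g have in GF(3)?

Evaluate at each of the 3 elements of GF(3):
g(0) = 0 → root; g(1) = 0 → root; g(2) = 0 → root.
Roots: {0, 1, 2}.

3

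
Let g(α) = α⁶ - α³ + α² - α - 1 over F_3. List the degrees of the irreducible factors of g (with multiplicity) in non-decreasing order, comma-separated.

Roots in F_3: g(0) = 2; g(1) = 2; g(2) = 0 → root.
Linear factors from roots: (α + 1).
Complete factorization: g(α) = (α + 1)^2·(α² + 1)·(α² + α - 1).
Factor degrees with multiplicity: 1 + 1 + 2 + 2 = 6.

1, 1, 2, 2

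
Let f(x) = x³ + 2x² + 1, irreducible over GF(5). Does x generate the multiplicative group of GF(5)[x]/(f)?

|GF(5^3)^×| = 5^3 − 1 = 124. Prime factorization: 124 = 2^2·31.
f is primitive ⇔ x has order 124 in GF(5)[x]/(f), i.e. x^(124/q) ≠ 1 for each prime q | 124.
x^(62) mod f = 1
x^(4) mod f = 4x² + 4x + 2.
Since x^(62) = 1, the order of x divides 62 < 124; not primitive.

No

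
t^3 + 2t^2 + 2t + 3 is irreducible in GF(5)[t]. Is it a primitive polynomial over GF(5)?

Yes

Write f(t) = t^3 + 2t^2 + 2t + 3.
|GF(5^3)^×| = 5^3 − 1 = 124. Prime factorization: 124 = 2^2·31.
f is primitive ⇔ t has order 124 in GF(5)[t]/(f), i.e. t^(124/q) ≠ 1 for each prime q | 124.
t^(62) mod f = 4.
t^(4) mod f = 2t^2 + t + 1.
None equal 1, so t has full order 124; f is primitive.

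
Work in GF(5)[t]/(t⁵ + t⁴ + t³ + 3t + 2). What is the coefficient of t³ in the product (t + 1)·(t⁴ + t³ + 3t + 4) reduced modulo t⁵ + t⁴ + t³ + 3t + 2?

Multiply in GF(5)[t]: (t + 1)·(t⁴ + t³ + 3t + 4) = t⁵ + 2t⁴ + t³ + 3t² + 2t + 4.
Reduce using t⁵ ≡ 4t⁴ + 4t³ + 2t + 3 (mod t⁵ + t⁴ + t³ + 3t + 2).
Reduced: t⁴ + 3t² + 4t + 2.

0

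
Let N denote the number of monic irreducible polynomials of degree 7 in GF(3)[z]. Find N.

312

Gauss's count: N_{3}(7) = (1/7) Σ_{d|7} μ(7/d)·3^d.
Divisors of 7: 1, 7; μ(7/d) for each: -1, 1.
Σ = − 3^1 + 3^7 = 2184.
N = 2184/7 = 312.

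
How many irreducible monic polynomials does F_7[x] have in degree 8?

Gauss's count: N_{7}(8) = (1/8) Σ_{d|8} μ(8/d)·7^d.
Divisors of 8: 1, 2, 4, 8; μ(8/d) for each: 0, 0, -1, 1.
Σ = − 7^4 + 7^8 = 5762400.
N = 5762400/8 = 720300.

720300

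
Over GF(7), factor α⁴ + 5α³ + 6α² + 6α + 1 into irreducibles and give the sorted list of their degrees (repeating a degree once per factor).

2, 2

Write h(α) = α⁴ + 5α³ + 6α² + 6α + 1.
Complete factorization: h(α) = (α² + 4)·(α² + 5α + 2).
Factor degrees with multiplicity: 2 + 2 = 4.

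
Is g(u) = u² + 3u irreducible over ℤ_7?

No

Check for roots in ℤ_7: g(0) = 0 → root; g(1) = 4; g(2) = 3; g(3) = 4; g(4) = 0 → root; g(5) = 5; g(6) = 5.
g(0) = 0, so (u) divides g(u); g is reducible.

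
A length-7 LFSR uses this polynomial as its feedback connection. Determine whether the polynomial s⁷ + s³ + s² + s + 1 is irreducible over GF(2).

Write h(s) = s⁷ + s³ + s² + s + 1.
Check for roots in GF(2): h(0) = 1; h(1) = 1.
No roots, so no linear factors.
Monic irreducibles of degree 2 over GF(2): s² + s + 1.
None of them divide h (all give nonzero remainder).
Monic irreducibles of degree 3 over GF(2): s³ + s + 1, s³ + s² + 1.
None of them divide h (all give nonzero remainder).
No irreducible factor of degree ≤ 3 exists, so h is irreducible over GF(2).

Yes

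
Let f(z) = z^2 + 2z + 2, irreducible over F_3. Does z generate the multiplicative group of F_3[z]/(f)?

|GF(3^2)^×| = 3^2 − 1 = 8. Prime factorization: 8 = 2^3.
f is primitive ⇔ z has order 8 in GF(3)[z]/(f), i.e. z^(8/q) ≠ 1 for each prime q | 8.
z^(4) mod f = 2.
None equal 1, so z has full order 8; f is primitive.

Yes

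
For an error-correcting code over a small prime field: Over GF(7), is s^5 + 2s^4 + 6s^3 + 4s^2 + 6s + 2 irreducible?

No

Write h(s) = s^5 + 2s^4 + 6s^3 + 4s^2 + 6s + 2.
Check for roots in GF(7): h(0) = 2; h(1) = 0 → root; h(2) = 2; h(3) = 0 → root; h(4) = 1; h(5) = 0 → root; h(6) = 2.
h(1) = 0, so (s − 1) divides h(s); h is reducible.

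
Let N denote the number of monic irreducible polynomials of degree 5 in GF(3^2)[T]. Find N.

Gauss's count: N_{9}(5) = (1/5) Σ_{d|5} μ(5/d)·9^d.
Divisors of 5: 1, 5; μ(5/d) for each: -1, 1.
Σ = − 9^1 + 9^5 = 59040.
N = 59040/5 = 11808.

11808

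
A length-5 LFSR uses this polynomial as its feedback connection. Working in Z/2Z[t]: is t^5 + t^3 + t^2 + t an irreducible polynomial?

Write f(t) = t^5 + t^3 + t^2 + t.
Check for roots in Z/2Z: f(0) = 0 → root; f(1) = 0 → root.
f(0) = 0, so (t) divides f(t); f is reducible.

No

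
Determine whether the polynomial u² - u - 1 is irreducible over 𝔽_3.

Yes

Write f(u) = u² - u - 1.
Check for roots in 𝔽_3: f(0) = 2; f(1) = 2; f(2) = 1.
No roots. A degree-2 polynomial over a field with no linear factor is irreducible.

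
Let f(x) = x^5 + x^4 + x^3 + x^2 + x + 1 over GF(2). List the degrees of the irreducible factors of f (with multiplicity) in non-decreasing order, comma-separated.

1, 2, 2

Roots in GF(2): f(0) = 1; f(1) = 0 → root.
Linear factors from roots: (x + 1).
Complete factorization: f(x) = (x + 1)·(x^2 + x + 1)^2.
Factor degrees with multiplicity: 1 + 2 + 2 = 5.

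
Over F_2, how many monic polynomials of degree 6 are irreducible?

x^(2^6) − x is the product of all monic irreducibles of degree dividing 6; Möbius inversion gives N = (1/6) Σ μ(6/d)·2^d.
Divisors of 6: 1, 2, 3, 6; μ(6/d) for each: 1, -1, -1, 1.
Σ = 2^1 − 2^2 − 2^3 + 2^6 = 54.
N = 54/6 = 9.

9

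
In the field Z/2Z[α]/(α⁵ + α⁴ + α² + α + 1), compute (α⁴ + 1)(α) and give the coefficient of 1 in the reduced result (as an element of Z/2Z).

1

Multiply in Z/2Z[α]: (α⁴ + 1)·(α) = α⁵ + α.
Reduce using α⁵ ≡ α⁴ + α² + α + 1 (mod α⁵ + α⁴ + α² + α + 1).
Reduced: α⁴ + α² + 1.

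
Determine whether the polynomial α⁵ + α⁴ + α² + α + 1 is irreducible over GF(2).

Yes

Write m(α) = α⁵ + α⁴ + α² + α + 1.
Check for roots in GF(2): m(0) = 1; m(1) = 1.
No roots, so no linear factors.
Monic irreducibles of degree 2 over GF(2): α² + α + 1.
None of them divide m (all give nonzero remainder).
No irreducible factor of degree ≤ 2 exists, so m is irreducible over GF(2).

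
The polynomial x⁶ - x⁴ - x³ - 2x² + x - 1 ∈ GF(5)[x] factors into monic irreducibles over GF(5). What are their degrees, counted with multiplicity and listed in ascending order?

1, 2, 3

Write g(x) = x⁶ - x⁴ - x³ - 2x² + x - 1.
Roots in GF(5): g(0) = 4; g(1) = 2; g(2) = 3; g(3) = 0 → root; g(4) = 2.
Linear factors from roots: (x + 2).
Complete factorization: g(x) = (x + 2)·(x² + 2x - 2)·(x³ + x² - 2x - 1).
Factor degrees with multiplicity: 1 + 2 + 3 = 6.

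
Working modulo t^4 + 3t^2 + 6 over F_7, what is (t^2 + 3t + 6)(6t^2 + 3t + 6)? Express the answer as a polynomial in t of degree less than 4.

5t^2 + t

Multiply in F_7[t]: (t^2 + 3t + 6)·(6t^2 + 3t + 6) = 6t^4 + 2t^2 + t + 1.
Reduce using t^4 ≡ 4t^2 + 1 (mod t^4 + 3t^2 + 6).
Reduced: 5t^2 + t.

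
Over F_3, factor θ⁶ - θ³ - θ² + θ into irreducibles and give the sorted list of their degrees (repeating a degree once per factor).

Write g(θ) = θ⁶ - θ³ - θ² + θ.
Roots in F_3: g(0) = 0 → root; g(1) = 0 → root; g(2) = 0 → root.
Linear factors from roots: (θ), (θ - 1), (θ + 1).
Complete factorization: g(θ) = (θ)·(θ - 1)·(θ + 1)^2·(θ² - θ - 1).
Factor degrees with multiplicity: 1 + 1 + 1 + 1 + 2 = 6.

1, 1, 1, 1, 2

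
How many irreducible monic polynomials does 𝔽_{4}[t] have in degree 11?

Gauss's count: N_{4}(11) = (1/11) Σ_{d|11} μ(11/d)·4^d.
Divisors of 11: 1, 11; μ(11/d) for each: -1, 1.
Σ = − 4^1 + 4^11 = 4194300.
N = 4194300/11 = 381300.

381300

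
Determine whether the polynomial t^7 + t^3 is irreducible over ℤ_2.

Write h(t) = t^7 + t^3.
Check for roots in ℤ_2: h(0) = 0 → root; h(1) = 0 → root.
h(0) = 0, so (t) divides h(t); h is reducible.

No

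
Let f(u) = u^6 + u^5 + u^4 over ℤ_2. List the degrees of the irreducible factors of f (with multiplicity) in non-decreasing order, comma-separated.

Roots in ℤ_2: f(0) = 0 → root; f(1) = 1.
Linear factors from roots: (u).
Complete factorization: f(u) = (u)^4·(u^2 + u + 1).
Factor degrees with multiplicity: 1 + 1 + 1 + 1 + 2 = 6.

1, 1, 1, 1, 2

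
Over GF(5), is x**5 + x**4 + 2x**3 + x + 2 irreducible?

Write h(x) = x**5 + x**4 + 2x**3 + x + 2.
Check for roots in GF(5): h(0) = 2; h(1) = 2; h(2) = 3; h(3) = 3; h(4) = 4.
No roots, so no linear factors.
Degree-2 irreducible divisors: test the 10 monic irreducibles of degree 2 over GF(5).
None of them divide h (all give nonzero remainder).
No irreducible factor of degree ≤ 2 exists, so h is irreducible over GF(5).

Yes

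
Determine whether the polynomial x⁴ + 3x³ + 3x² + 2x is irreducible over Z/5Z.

No

Write h(x) = x⁴ + 3x³ + 3x² + 2x.
Check for roots in Z/5Z: h(0) = 0 → root; h(1) = 4; h(2) = 1; h(3) = 0 → root; h(4) = 4.
h(0) = 0, so (x) divides h(x); h is reducible.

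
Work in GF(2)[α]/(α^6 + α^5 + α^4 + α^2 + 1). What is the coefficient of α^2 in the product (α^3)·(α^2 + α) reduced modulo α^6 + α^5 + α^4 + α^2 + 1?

0

Multiply in GF(2)[α]: (α^3)·(α^2 + α) = α^5 + α^4.
Reduced: α^5 + α^4.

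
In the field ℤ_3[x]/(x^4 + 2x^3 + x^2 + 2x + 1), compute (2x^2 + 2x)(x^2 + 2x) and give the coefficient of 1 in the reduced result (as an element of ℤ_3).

Multiply in ℤ_3[x]: (2x^2 + 2x)·(x^2 + 2x) = 2x^4 + x^2.
Reduce using x^4 ≡ x^3 + 2x^2 + x + 2 (mod x^4 + 2x^3 + x^2 + 2x + 1).
Reduced: 2x^3 + 2x^2 + 2x + 1.

1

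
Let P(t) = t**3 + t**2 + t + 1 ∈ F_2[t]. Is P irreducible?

Check for roots in F_2: P(0) = 1; P(1) = 0 → root.
P(1) = 0, so (t − 1) divides P(t); P is reducible.

No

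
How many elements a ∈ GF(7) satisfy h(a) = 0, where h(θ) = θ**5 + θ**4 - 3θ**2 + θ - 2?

Evaluate at each of the 7 elements of GF(7):
h(0) = 5; h(1) = 5; h(2) = 1; h(3) = 4; h(4) = 2; h(5) = 3; h(6) = 1.
No element is a root.

0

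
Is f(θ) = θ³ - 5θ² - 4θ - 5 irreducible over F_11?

Check each element of F_11 for a root: f(0)=6, f(1)=9, f(2)=8, f(3)=9, f(4)=7, f(5)=8, f(6)=7, f(7)=10, f(8)=1, f(9)=8, f(10)=4.
No roots. A degree-3 polynomial over a field with no linear factor is irreducible.

Yes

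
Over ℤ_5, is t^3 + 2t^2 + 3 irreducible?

Write m(t) = t^3 + 2t^2 + 3.
Check for roots in ℤ_5: m(0) = 3; m(1) = 1; m(2) = 4; m(3) = 3; m(4) = 4.
No roots. A degree-3 polynomial over a field with no linear factor is irreducible.

Yes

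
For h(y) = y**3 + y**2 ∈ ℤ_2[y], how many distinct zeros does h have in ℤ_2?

2

Evaluate at each of the 2 elements of ℤ_2:
h(0) = 0 → root; h(1) = 0 → root.
Roots: {0, 1}.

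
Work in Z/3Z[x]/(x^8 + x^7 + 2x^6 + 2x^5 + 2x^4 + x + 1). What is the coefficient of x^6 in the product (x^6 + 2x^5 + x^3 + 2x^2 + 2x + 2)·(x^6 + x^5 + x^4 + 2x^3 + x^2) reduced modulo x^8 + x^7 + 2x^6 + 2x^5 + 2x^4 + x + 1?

Multiply in Z/3Z[x]: (x^6 + 2x^5 + x^3 + 2x^2 + 2x + 2)·(x^6 + x^5 + x^4 + 2x^3 + x^2) = x^12 + 2x^9 + 2x^8 + x^7 + 2x^6 + 2x^4 + 2x^2.
Reduce using x^8 ≡ 2x^7 + x^6 + x^5 + x^4 + 2x + 2 (mod x^8 + x^7 + 2x^6 + 2x^5 + 2x^4 + x + 1).
Reduced: x^7 + 2x^6 + 2x^3 + 2x + 2.

2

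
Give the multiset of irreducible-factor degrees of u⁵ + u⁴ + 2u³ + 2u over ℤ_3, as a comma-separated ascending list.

Write f(u) = u⁵ + u⁴ + 2u³ + 2u.
Roots in ℤ_3: f(0) = 0 → root; f(1) = 0 → root; f(2) = 2.
Linear factors from roots: (u), (u + 2).
Complete factorization: f(u) = (u)·(u + 2)·(u³ + 2u² + u + 1).
Factor degrees with multiplicity: 1 + 1 + 3 = 5.

1, 1, 3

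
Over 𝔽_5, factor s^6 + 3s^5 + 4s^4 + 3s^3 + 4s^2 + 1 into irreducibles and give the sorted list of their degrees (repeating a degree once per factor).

1, 1, 1, 3

Write h(s) = s^6 + 3s^5 + 4s^4 + 3s^3 + 4s^2 + 1.
Roots in 𝔽_5: h(0) = 1; h(1) = 1; h(2) = 0 → root; h(3) = 0 → root; h(4) = 4.
Linear factors from roots: (s + 3), (s + 2).
Complete factorization: h(s) = (s + 3)·(s + 2)^2·(s^3 + s^2 + s + 3).
Factor degrees with multiplicity: 1 + 1 + 1 + 3 = 6.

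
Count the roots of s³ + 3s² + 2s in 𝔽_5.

3

Write h(s) = s³ + 3s² + 2s.
Evaluate at each of the 5 elements of 𝔽_5:
h(0) = 0 → root; h(1) = 1; h(2) = 4; h(3) = 0 → root; h(4) = 0 → root.
Roots: {0, 3, 4}.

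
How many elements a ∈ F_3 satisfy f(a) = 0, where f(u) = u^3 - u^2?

Evaluate at each of the 3 elements of F_3:
f(0) = 0 → root; f(1) = 0 → root; f(2) = 1.
Roots: {0, 1}.

2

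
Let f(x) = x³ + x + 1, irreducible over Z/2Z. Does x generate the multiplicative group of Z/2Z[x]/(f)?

|GF(2^3)^×| = 2^3 − 1 = 7. Prime factorization: 7 = 7.
f is primitive ⇔ x has order 7 in GF(2)[x]/(f), i.e. x^(7/q) ≠ 1 for each prime q | 7.
x^(1) mod f = x.
None equal 1, so x has full order 7; f is primitive.

Yes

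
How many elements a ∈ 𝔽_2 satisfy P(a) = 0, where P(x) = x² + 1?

1

Evaluate at each of the 2 elements of 𝔽_2:
P(0) = 1; P(1) = 0 → root.
Roots: {1}.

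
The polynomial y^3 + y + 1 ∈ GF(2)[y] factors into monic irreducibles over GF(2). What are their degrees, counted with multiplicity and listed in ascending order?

3

Write g(y) = y^3 + y + 1.
Roots in GF(2): g(0) = 1; g(1) = 1.
Complete factorization: g(y) = (y^3 + y + 1).
Factor degrees with multiplicity: 3 = 3.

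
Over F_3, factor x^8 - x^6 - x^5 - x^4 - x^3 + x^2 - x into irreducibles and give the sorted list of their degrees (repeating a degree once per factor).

1, 1, 1, 1, 1, 1, 2

Write h(x) = x^8 - x^6 - x^5 - x^4 - x^3 + x^2 - x.
Roots in F_3: h(0) = 0 → root; h(1) = 0 → root; h(2) = 0 → root.
Linear factors from roots: (x), (x - 1), (x + 1).
Complete factorization: h(x) = (x)·(x - 1)^2·(x + 1)^3·(x^2 - x - 1).
Factor degrees with multiplicity: 1 + 1 + 1 + 1 + 1 + 1 + 2 = 8.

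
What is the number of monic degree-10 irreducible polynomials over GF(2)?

By the necklace-counting formula, N_2(10) = (1/10) Σ_{d|10} μ(10/d)·2^d.
Divisors of 10: 1, 2, 5, 10; μ(10/d) for each: 1, -1, -1, 1.
Σ = 2^1 − 2^2 − 2^5 + 2^10 = 990.
N = 990/10 = 99.

99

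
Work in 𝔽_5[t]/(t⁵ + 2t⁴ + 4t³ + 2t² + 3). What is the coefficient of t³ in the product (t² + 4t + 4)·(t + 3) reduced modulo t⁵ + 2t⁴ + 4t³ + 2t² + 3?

Multiply in 𝔽_5[t]: (t² + 4t + 4)·(t + 3) = t³ + 2t² + t + 2.
Reduced: t³ + 2t² + t + 2.

1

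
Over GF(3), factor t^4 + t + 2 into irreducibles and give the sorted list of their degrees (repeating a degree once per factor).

4

Write h(t) = t^4 + t + 2.
Roots in GF(3): h(0) = 2; h(1) = 1; h(2) = 2.
Complete factorization: h(t) = (t^4 + t + 2).
Factor degrees with multiplicity: 4 = 4.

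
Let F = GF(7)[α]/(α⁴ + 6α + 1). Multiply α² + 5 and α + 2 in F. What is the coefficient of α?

5

Multiply in GF(7)[α]: (α² + 5)·(α + 2) = α³ + 2α² + 5α + 3.
Reduced: α³ + 2α² + 5α + 3.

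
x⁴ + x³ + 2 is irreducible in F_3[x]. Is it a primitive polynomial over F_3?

Yes

Write f(x) = x⁴ + x³ + 2.
|GF(3^4)^×| = 3^4 − 1 = 80. Prime factorization: 80 = 2^4·5.
f is primitive ⇔ x has order 80 in GF(3)[x]/(f), i.e. x^(80/q) ≠ 1 for each prime q | 80.
x^(40) mod f = 2.
x^(16) mod f = 2x² + 2x + 2.
None equal 1, so x has full order 80; f is primitive.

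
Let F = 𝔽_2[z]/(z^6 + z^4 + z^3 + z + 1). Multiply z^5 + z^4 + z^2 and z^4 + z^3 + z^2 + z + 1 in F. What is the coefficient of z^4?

0

Multiply in 𝔽_2[z]: (z^5 + z^4 + z^2)·(z^4 + z^3 + z^2 + z + 1) = z^9 + z^6 + z^5 + z^3 + z^2.
Reduce using z^6 ≡ z^4 + z^3 + z + 1 (mod z^6 + z^4 + z^3 + z + 1).
Reduced: z.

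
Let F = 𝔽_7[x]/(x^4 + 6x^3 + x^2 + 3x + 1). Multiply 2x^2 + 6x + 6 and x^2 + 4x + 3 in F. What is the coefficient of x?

1

Multiply in 𝔽_7[x]: (2x^2 + 6x + 6)·(x^2 + 4x + 3) = 2x^4 + x^2 + 4.
Reduce using x^4 ≡ x^3 + 6x^2 + 4x + 6 (mod x^4 + 6x^3 + x^2 + 3x + 1).
Reduced: 2x^3 + 6x^2 + x + 2.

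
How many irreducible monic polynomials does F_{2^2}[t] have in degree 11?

The number of monic irreducibles of degree 11 over GF(4) is (1/11)·Σ_{d∣11} μ(11/d) 4^d.
Divisors of 11: 1, 11; μ(11/d) for each: -1, 1.
Σ = − 4^1 + 4^11 = 4194300.
N = 4194300/11 = 381300.

381300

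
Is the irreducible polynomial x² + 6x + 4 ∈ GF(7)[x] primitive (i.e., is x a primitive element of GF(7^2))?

Write f(x) = x² + 6x + 4.
|GF(7^2)^×| = 7^2 − 1 = 48. Prime factorization: 48 = 2^4·3.
f is primitive ⇔ x has order 48 in GF(7)[x]/(f), i.e. x^(48/q) ≠ 1 for each prime q | 48.
x^(24) mod f = 1
x^(16) mod f = 2.
Since x^(24) = 1, the order of x divides 24 < 48; not primitive.

No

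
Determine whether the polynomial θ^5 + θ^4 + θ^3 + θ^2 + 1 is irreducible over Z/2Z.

Write m(θ) = θ^5 + θ^4 + θ^3 + θ^2 + 1.
Check for roots in Z/2Z: m(0) = 1; m(1) = 1.
No roots, so no linear factors.
Monic irreducibles of degree 2 over GF(2): θ^2 + θ + 1.
None of them divide m (all give nonzero remainder).
No irreducible factor of degree ≤ 2 exists, so m is irreducible over GF(2).

Yes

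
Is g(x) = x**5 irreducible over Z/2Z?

No

Check for roots in Z/2Z: g(0) = 0 → root; g(1) = 1.
g(0) = 0, so (x) divides g(x); g is reducible.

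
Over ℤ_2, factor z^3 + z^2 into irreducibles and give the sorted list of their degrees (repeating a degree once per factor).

1, 1, 1

Write f(z) = z^3 + z^2.
Roots in ℤ_2: f(0) = 0 → root; f(1) = 0 → root.
Linear factors from roots: (z), (z + 1).
Complete factorization: f(z) = (z + 1)·(z)^2.
Factor degrees with multiplicity: 1 + 1 + 1 = 3.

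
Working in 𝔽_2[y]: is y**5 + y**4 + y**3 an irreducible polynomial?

No

Write f(y) = y**5 + y**4 + y**3.
Check for roots in 𝔽_2: f(0) = 0 → root; f(1) = 1.
f(0) = 0, so (y) divides f(y); f is reducible.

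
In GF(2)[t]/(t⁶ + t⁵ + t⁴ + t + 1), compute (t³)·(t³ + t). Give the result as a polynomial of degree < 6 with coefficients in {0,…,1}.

Multiply in GF(2)[t]: (t³)·(t³ + t) = t⁶ + t⁴.
Reduce using t⁶ ≡ t⁵ + t⁴ + t + 1 (mod t⁶ + t⁵ + t⁴ + t + 1).
Reduced: t⁵ + t + 1.

t^5 + t + 1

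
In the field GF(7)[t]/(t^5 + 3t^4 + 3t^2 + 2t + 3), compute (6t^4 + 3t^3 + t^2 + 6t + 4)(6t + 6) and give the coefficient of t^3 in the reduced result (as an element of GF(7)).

3

Multiply in GF(7)[t]: (6t^4 + 3t^3 + t^2 + 6t + 4)·(6t + 6) = t^5 + 5t^4 + 3t^3 + 4t + 3.
Reduce using t^5 ≡ 4t^4 + 4t^2 + 5t + 4 (mod t^5 + 3t^4 + 3t^2 + 2t + 3).
Reduced: 2t^4 + 3t^3 + 4t^2 + 2t.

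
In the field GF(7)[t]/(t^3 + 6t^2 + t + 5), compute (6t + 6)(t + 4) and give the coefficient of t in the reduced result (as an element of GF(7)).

2

Multiply in GF(7)[t]: (6t + 6)·(t + 4) = 6t^2 + 2t + 3.
Reduced: 6t^2 + 2t + 3.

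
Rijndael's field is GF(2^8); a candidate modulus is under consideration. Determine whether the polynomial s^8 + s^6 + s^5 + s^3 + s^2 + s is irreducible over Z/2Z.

Write g(s) = s^8 + s^6 + s^5 + s^3 + s^2 + s.
Check for roots in Z/2Z: g(0) = 0 → root; g(1) = 0 → root.
g(0) = 0, so (s) divides g(s); g is reducible.

No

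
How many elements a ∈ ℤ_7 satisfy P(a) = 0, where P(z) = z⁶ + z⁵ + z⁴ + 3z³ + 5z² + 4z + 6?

4

Evaluate at each of the 7 elements of ℤ_7:
P(0) = 6; P(1) = 0 → root; P(2) = 2; P(3) = 0 → root; P(4) = 0 → root; P(5) = 0 → root; P(6) = 5.
Roots: {1, 3, 4, 5}.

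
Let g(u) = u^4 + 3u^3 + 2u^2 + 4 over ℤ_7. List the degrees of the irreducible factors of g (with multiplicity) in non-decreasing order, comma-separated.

Complete factorization: g(u) = (u^4 + 3u^3 + 2u^2 + 4).
Factor degrees with multiplicity: 4 = 4.

4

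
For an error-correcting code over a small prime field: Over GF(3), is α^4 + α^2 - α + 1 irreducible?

Yes

Write h(α) = α^4 + α^2 - α + 1.
Check for roots in GF(3): h(0) = 1; h(1) = 2; h(2) = 1.
No roots, so no linear factors.
Monic irreducibles of degree 2 over GF(3): α^2 + 1, α^2 + α - 1, α^2 - α - 1.
None of them divide h (all give nonzero remainder).
No irreducible factor of degree ≤ 2 exists, so h is irreducible over GF(3).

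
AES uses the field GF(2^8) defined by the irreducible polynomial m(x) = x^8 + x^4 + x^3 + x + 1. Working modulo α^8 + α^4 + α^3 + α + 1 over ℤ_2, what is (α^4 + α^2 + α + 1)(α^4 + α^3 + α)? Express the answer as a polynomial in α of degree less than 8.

Multiply in ℤ_2[α]: (α^4 + α^2 + α + 1)·(α^4 + α^3 + α) = α^8 + α^7 + α^6 + α^5 + α^2 + α.
Reduce using α^8 ≡ α^4 + α^3 + α + 1 (mod α^8 + α^4 + α^3 + α + 1).
Reduced: α^7 + α^6 + α^5 + α^4 + α^3 + α^2 + 1.

α^7 + α^6 + α^5 + α^4 + α^3 + α^2 + 1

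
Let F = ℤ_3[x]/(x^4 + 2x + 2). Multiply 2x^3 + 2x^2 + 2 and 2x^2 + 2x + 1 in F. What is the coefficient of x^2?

1

Multiply in ℤ_3[x]: (2x^3 + 2x^2 + 2)·(2x^2 + 2x + 1) = x^5 + 2x^4 + x + 2.
Reduce using x^4 ≡ x + 1 (mod x^4 + 2x + 2).
Reduced: x^2 + x + 1.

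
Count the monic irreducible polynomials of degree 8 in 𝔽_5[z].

Gauss's count: N_{5}(8) = (1/8) Σ_{d|8} μ(8/d)·5^d.
Divisors of 8: 1, 2, 4, 8; μ(8/d) for each: 0, 0, -1, 1.
Σ = − 5^4 + 5^8 = 390000.
N = 390000/8 = 48750.

48750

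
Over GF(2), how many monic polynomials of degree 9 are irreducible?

56

The number of monic irreducibles of degree 9 over GF(2) is (1/9)·Σ_{d∣9} μ(9/d) 2^d.
Divisors of 9: 1, 3, 9; μ(9/d) for each: 0, -1, 1.
Σ = − 2^3 + 2^9 = 504.
N = 504/9 = 56.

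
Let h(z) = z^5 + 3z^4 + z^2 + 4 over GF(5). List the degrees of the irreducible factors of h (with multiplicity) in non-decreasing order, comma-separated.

Roots in GF(5): h(0) = 4; h(1) = 4; h(2) = 3; h(3) = 4; h(4) = 2.
Complete factorization: h(z) = (z^5 + 3z^4 + z^2 + 4).
Factor degrees with multiplicity: 5 = 5.

5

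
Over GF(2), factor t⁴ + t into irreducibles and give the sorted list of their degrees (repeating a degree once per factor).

1, 1, 2

Write h(t) = t⁴ + t.
Roots in GF(2): h(0) = 0 → root; h(1) = 0 → root.
Linear factors from roots: (t), (t + 1).
Complete factorization: h(t) = (t)·(t + 1)·(t² + t + 1).
Factor degrees with multiplicity: 1 + 1 + 2 = 4.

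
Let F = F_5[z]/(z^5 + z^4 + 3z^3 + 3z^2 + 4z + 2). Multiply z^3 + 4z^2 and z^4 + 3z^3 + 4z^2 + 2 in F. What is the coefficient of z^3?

4

Multiply in F_5[z]: (z^3 + 4z^2)·(z^4 + 3z^3 + 4z^2 + 2) = z^7 + 2z^6 + z^5 + z^4 + 2z^3 + 3z^2.
Reduce using z^5 ≡ 4z^4 + 2z^3 + 2z^2 + z + 3 (mod z^5 + z^4 + 3z^3 + 3z^2 + 4z + 2).
Reduced: 3z^4 + 4z^3 + z^2 + 1.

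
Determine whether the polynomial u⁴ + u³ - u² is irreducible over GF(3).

No

Write g(u) = u⁴ + u³ - u².
Check for roots in GF(3): g(0) = 0 → root; g(1) = 1; g(2) = 2.
g(0) = 0, so (u) divides g(u); g is reducible.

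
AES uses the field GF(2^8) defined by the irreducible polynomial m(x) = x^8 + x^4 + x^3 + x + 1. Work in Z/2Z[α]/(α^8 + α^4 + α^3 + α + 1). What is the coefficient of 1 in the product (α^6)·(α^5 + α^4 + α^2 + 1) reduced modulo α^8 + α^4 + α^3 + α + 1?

1

Multiply in Z/2Z[α]: (α^6)·(α^5 + α^4 + α^2 + 1) = α^11 + α^10 + α^8 + α^6.
Reduce using α^8 ≡ α^4 + α^3 + α + 1 (mod α^8 + α^4 + α^3 + α + 1).
Reduced: α^7 + α^6 + α^5 + α^3 + α^2 + α + 1.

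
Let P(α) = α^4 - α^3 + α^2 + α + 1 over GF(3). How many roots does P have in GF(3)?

Evaluate at each of the 3 elements of GF(3):
P(0) = 1; P(1) = 0 → root; P(2) = 0 → root.
Roots: {1, 2}.

2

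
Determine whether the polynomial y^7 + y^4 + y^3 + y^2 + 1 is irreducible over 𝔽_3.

Yes

Write f(y) = y^7 + y^4 + y^3 + y^2 + 1.
Check for roots in 𝔽_3: f(0) = 1; f(1) = 2; f(2) = 1.
No roots, so no linear factors.
Monic irreducibles of degree 2 over GF(3): y^2 + 1, y^2 + y - 1, y^2 - y - 1.
None of them divide f (all give nonzero remainder).
Degree-3 irreducible divisors: test the 8 monic irreducibles of degree 3 over GF(3).
None of them divide f (all give nonzero remainder).
No irreducible factor of degree ≤ 3 exists, so f is irreducible over GF(3).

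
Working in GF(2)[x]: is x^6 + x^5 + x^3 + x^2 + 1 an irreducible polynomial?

Write m(x) = x^6 + x^5 + x^3 + x^2 + 1.
Check for roots in GF(2): m(0) = 1; m(1) = 1.
No roots, so no linear factors.
Monic irreducibles of degree 2 over GF(2): x^2 + x + 1.
None of them divide m (all give nonzero remainder).
Monic irreducibles of degree 3 over GF(2): x^3 + x + 1, x^3 + x^2 + 1.
None of them divide m (all give nonzero remainder).
No irreducible factor of degree ≤ 3 exists, so m is irreducible over GF(2).

Yes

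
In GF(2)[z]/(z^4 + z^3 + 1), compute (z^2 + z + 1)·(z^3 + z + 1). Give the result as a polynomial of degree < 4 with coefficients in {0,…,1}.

Multiply in GF(2)[z]: (z^2 + z + 1)·(z^3 + z + 1) = z^5 + z^4 + 1.
Reduce using z^4 ≡ z^3 + 1 (mod z^4 + z^3 + 1).
Reduced: z + 1.

z + 1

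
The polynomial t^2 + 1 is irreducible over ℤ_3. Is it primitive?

No

Write f(t) = t^2 + 1.
|GF(3^2)^×| = 3^2 − 1 = 8. Prime factorization: 8 = 2^3.
f is primitive ⇔ t has order 8 in GF(3)[t]/(f), i.e. t^(8/q) ≠ 1 for each prime q | 8.
t^(4) mod f = 1
Since t^(4) = 1, the order of t divides 4 < 8; not primitive.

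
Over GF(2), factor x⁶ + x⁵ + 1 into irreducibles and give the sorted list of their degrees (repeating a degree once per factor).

6

Write g(x) = x⁶ + x⁵ + 1.
Roots in GF(2): g(0) = 1; g(1) = 1.
Complete factorization: g(x) = (x⁶ + x⁵ + 1).
Factor degrees with multiplicity: 6 = 6.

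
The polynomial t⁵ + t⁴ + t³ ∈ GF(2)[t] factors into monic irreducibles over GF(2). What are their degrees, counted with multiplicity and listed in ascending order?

Write g(t) = t⁵ + t⁴ + t³.
Roots in GF(2): g(0) = 0 → root; g(1) = 1.
Linear factors from roots: (t).
Complete factorization: g(t) = (t)^3·(t² + t + 1).
Factor degrees with multiplicity: 1 + 1 + 1 + 2 = 5.

1, 1, 1, 2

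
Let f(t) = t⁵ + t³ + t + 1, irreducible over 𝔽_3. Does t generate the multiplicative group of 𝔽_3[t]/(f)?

Yes

|GF(3^5)^×| = 3^5 − 1 = 242. Prime factorization: 242 = 2·11^2.
f is primitive ⇔ t has order 242 in GF(3)[t]/(f), i.e. t^(242/q) ≠ 1 for each prime q | 242.
t^(121) mod f = 2.
t^(22) mod f = t⁴ + t² + 2.
None equal 1, so t has full order 242; f is primitive.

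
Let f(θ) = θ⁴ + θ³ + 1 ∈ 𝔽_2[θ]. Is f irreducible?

Check for roots in 𝔽_2: f(0) = 1; f(1) = 1.
No roots, so no linear factors.
Monic irreducibles of degree 2 over GF(2): θ² + θ + 1.
None of them divide f (all give nonzero remainder).
No irreducible factor of degree ≤ 2 exists, so f is irreducible over GF(2).

Yes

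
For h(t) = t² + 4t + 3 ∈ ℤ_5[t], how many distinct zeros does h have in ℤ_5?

2

Evaluate at each of the 5 elements of ℤ_5:
h(0) = 3; h(1) = 3; h(2) = 0 → root; h(3) = 4; h(4) = 0 → root.
Roots: {2, 4}.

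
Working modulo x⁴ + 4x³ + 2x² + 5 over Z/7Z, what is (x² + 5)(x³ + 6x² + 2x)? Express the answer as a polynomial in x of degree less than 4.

Multiply in Z/7Z[x]: (x² + 5)·(x³ + 6x² + 2x) = x⁵ + 6x⁴ + 2x² + 3x.
Reduce using x⁴ ≡ 3x³ + 5x² + 2 (mod x⁴ + 4x³ + 2x² + 5).
Reduced: 4x³ + 5x² + 5x + 4.

4x^3 + 5x^2 + 5x + 4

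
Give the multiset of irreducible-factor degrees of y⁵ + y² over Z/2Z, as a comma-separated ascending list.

Write h(y) = y⁵ + y².
Roots in Z/2Z: h(0) = 0 → root; h(1) = 0 → root.
Linear factors from roots: (y), (y + 1).
Complete factorization: h(y) = (y + 1)·(y)^2·(y² + y + 1).
Factor degrees with multiplicity: 1 + 1 + 1 + 2 = 5.

1, 1, 1, 2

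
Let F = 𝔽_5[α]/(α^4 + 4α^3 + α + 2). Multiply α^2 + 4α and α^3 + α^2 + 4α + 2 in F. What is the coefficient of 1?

Multiply in 𝔽_5[α]: (α^2 + 4α)·(α^3 + α^2 + 4α + 2) = α^5 + 3α^3 + 3α^2 + 3α.
Reduce using α^4 ≡ α^3 + 4α + 3 (mod α^4 + 4α^3 + α + 2).
Reduced: 4α^3 + 2α^2 + 3.

3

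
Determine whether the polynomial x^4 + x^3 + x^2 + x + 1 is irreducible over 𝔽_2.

Yes

Write m(x) = x^4 + x^3 + x^2 + x + 1.
Check for roots in 𝔽_2: m(0) = 1; m(1) = 1.
No roots, so no linear factors.
Monic irreducibles of degree 2 over GF(2): x^2 + x + 1.
None of them divide m (all give nonzero remainder).
No irreducible factor of degree ≤ 2 exists, so m is irreducible over GF(2).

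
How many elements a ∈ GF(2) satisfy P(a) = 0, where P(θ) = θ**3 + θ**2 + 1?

Evaluate at each of the 2 elements of GF(2):
P(0) = 1; P(1) = 1.
No element is a root.

0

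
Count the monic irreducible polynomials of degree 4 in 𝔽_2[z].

3

The number of monic irreducibles of degree 4 over GF(2) is (1/4)·Σ_{d∣4} μ(4/d) 2^d.
Divisors of 4: 1, 2, 4; μ(4/d) for each: 0, -1, 1.
Σ = − 2^2 + 2^4 = 12.
N = 12/4 = 3.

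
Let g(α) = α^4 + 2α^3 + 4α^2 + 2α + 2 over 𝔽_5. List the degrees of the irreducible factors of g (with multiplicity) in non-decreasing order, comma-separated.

4

Roots in 𝔽_5: g(0) = 2; g(1) = 1; g(2) = 4; g(3) = 4; g(4) = 3.
Complete factorization: g(α) = (α^4 + 2α^3 + 4α^2 + 2α + 2).
Factor degrees with multiplicity: 4 = 4.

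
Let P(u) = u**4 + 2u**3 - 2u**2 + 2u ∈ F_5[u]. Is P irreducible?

No

Check for roots in F_5: P(0) = 0 → root; P(1) = 3; P(2) = 3; P(3) = 3; P(4) = 0 → root.
P(0) = 0, so (u) divides P(u); P is reducible.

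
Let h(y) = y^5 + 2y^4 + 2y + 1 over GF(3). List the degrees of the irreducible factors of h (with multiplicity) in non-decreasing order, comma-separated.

1, 1, 1, 2

Roots in GF(3): h(0) = 1; h(1) = 0 → root; h(2) = 0 → root.
Linear factors from roots: (y + 2), (y + 1).
Complete factorization: h(y) = (y + 1)·(y + 2)^2·(y^2 + 1).
Factor degrees with multiplicity: 1 + 1 + 1 + 2 = 5.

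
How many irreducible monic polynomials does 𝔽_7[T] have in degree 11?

179756976

The number of monic irreducibles of degree 11 over GF(7) is (1/11)·Σ_{d∣11} μ(11/d) 7^d.
Divisors of 11: 1, 11; μ(11/d) for each: -1, 1.
Σ = − 7^1 + 7^11 = 1977326736.
N = 1977326736/11 = 179756976.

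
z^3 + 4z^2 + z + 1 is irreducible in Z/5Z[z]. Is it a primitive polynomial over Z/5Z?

No

Write f(z) = z^3 + 4z^2 + z + 1.
|GF(5^3)^×| = 5^3 − 1 = 124. Prime factorization: 124 = 2^2·31.
f is primitive ⇔ z has order 124 in GF(5)[z]/(f), i.e. z^(124/q) ≠ 1 for each prime q | 124.
z^(62) mod f = 1
z^(4) mod f = 3z + 4.
Since z^(62) = 1, the order of z divides 62 < 124; not primitive.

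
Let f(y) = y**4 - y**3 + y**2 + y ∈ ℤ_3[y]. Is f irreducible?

Check for roots in ℤ_3: f(0) = 0 → root; f(1) = 2; f(2) = 2.
f(0) = 0, so (y) divides f(y); f is reducible.

No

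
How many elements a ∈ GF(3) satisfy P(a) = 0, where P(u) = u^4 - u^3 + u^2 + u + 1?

2

Evaluate at each of the 3 elements of GF(3):
P(0) = 1; P(1) = 0 → root; P(2) = 0 → root.
Roots: {1, 2}.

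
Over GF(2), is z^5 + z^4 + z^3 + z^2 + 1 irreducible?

Write h(z) = z^5 + z^4 + z^3 + z^2 + 1.
Check for roots in GF(2): h(0) = 1; h(1) = 1.
No roots, so no linear factors.
Monic irreducibles of degree 2 over GF(2): z^2 + z + 1.
None of them divide h (all give nonzero remainder).
No irreducible factor of degree ≤ 2 exists, so h is irreducible over GF(2).

Yes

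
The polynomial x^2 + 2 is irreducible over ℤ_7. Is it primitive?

Write f(x) = x^2 + 2.
|GF(7^2)^×| = 7^2 − 1 = 48. Prime factorization: 48 = 2^4·3.
f is primitive ⇔ x has order 48 in GF(7)[x]/(f), i.e. x^(48/q) ≠ 1 for each prime q | 48.
x^(24) mod f = 1
x^(16) mod f = 4.
Since x^(24) = 1, the order of x divides 24 < 48; not primitive.

No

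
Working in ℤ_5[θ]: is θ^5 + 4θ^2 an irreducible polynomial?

Write h(θ) = θ^5 + 4θ^2.
Check for roots in ℤ_5: h(0) = 0 → root; h(1) = 0 → root; h(2) = 3; h(3) = 4; h(4) = 3.
h(0) = 0, so (θ) divides h(θ); h is reducible.

No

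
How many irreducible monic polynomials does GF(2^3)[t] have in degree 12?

Gauss's count: N_{8}(12) = (1/12) Σ_{d|12} μ(12/d)·8^d.
Divisors of 12: 1, 2, 3, 4, 6, 12; μ(12/d) for each: 0, 1, 0, -1, -1, 1.
Σ = 8^2 − 8^4 − 8^6 + 8^12 = 68719210560.
N = 68719210560/12 = 5726600880.

5726600880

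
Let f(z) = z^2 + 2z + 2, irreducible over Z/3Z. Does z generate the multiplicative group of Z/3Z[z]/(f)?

|GF(3^2)^×| = 3^2 − 1 = 8. Prime factorization: 8 = 2^3.
f is primitive ⇔ z has order 8 in GF(3)[z]/(f), i.e. z^(8/q) ≠ 1 for each prime q | 8.
z^(4) mod f = 2.
None equal 1, so z has full order 8; f is primitive.

Yes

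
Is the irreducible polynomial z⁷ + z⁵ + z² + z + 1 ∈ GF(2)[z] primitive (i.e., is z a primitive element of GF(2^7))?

Write f(z) = z⁷ + z⁵ + z² + z + 1.
|GF(2^7)^×| = 2^7 − 1 = 127. Prime factorization: 127 = 127.
f is primitive ⇔ z has order 127 in GF(2)[z]/(f), i.e. z^(127/q) ≠ 1 for each prime q | 127.
z^(1) mod f = z.
None equal 1, so z has full order 127; f is primitive.

Yes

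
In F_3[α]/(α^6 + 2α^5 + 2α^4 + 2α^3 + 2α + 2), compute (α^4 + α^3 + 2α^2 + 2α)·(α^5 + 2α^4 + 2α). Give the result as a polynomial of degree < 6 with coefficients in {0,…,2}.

2α^4 + 2α^3 + 2α^2 + 2α + 2

Multiply in F_3[α]: (α^4 + α^3 + 2α^2 + 2α)·(α^5 + 2α^4 + 2α) = α^9 + α^7 + 2α^4 + α^3 + α^2.
Reduce using α^6 ≡ α^5 + α^4 + α^3 + α + 1 (mod α^6 + 2α^5 + 2α^4 + 2α^3 + 2α + 2).
Reduced: 2α^4 + 2α^3 + 2α^2 + 2α + 2.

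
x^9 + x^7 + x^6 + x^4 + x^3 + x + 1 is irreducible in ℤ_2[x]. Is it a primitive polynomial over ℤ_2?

Yes

Write f(x) = x^9 + x^7 + x^6 + x^4 + x^3 + x + 1.
|GF(2^9)^×| = 2^9 − 1 = 511. Prime factorization: 511 = 7·73.
f is primitive ⇔ x has order 511 in GF(2)[x]/(f), i.e. x^(511/q) ≠ 1 for each prime q | 511.
x^(73) mod f = x^6 + x^5 + x^4 + x^3 + x^2 + x + 1.
x^(7) mod f = x^7.
None equal 1, so x has full order 511; f is primitive.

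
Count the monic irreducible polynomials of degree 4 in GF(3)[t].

By the necklace-counting formula, N_3(4) = (1/4) Σ_{d|4} μ(4/d)·3^d.
Divisors of 4: 1, 2, 4; μ(4/d) for each: 0, -1, 1.
Σ = − 3^2 + 3^4 = 72.
N = 72/4 = 18.

18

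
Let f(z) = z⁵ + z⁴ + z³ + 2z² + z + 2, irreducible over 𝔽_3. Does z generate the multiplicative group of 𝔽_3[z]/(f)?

|GF(3^5)^×| = 3^5 − 1 = 242. Prime factorization: 242 = 2·11^2.
f is primitive ⇔ z has order 242 in GF(3)[z]/(f), i.e. z^(242/q) ≠ 1 for each prime q | 242.
z^(121) mod f = 1
z^(22) mod f = 2z⁴ + 2z³ + 2.
Since z^(121) = 1, the order of z divides 121 < 242; not primitive.

No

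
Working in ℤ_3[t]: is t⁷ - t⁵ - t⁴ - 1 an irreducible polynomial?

Write m(t) = t⁷ - t⁵ - t⁴ - 1.
Check for roots in ℤ_3: m(0) = 2; m(1) = 1; m(2) = 1.
No roots, so no linear factors.
Monic irreducibles of degree 2 over GF(3): t² + 1, t² + t - 1, t² - t - 1.
None of them divide m (all give nonzero remainder).
Degree-3 irreducible divisors: test the 8 monic irreducibles of degree 3 over GF(3).
None of them divide m (all give nonzero remainder).
No irreducible factor of degree ≤ 3 exists, so m is irreducible over GF(3).

Yes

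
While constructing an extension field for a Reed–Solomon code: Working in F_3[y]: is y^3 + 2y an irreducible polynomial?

Write m(y) = y^3 + 2y.
Check for roots in F_3: m(0) = 0 → root; m(1) = 0 → root; m(2) = 0 → root.
m(0) = 0, so (y) divides m(y); m is reducible.

No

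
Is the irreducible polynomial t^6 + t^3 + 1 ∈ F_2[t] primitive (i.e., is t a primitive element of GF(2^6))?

No

Write f(t) = t^6 + t^3 + 1.
|GF(2^6)^×| = 2^6 − 1 = 63. Prime factorization: 63 = 3^2·7.
f is primitive ⇔ t has order 63 in GF(2)[t]/(f), i.e. t^(63/q) ≠ 1 for each prime q | 63.
t^(21) mod f = t^3.
t^(9) mod f = 1
Since t^(9) = 1, the order of t divides 9 < 63; not primitive.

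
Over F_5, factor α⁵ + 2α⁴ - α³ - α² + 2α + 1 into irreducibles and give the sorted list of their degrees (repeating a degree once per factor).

Write g(α) = α⁵ + 2α⁴ - α³ - α² + 2α + 1.
Roots in F_5: g(0) = 1; g(1) = 4; g(2) = 2; g(3) = 1; g(4) = 0 → root.
Linear factors from roots: (α + 1).
Complete factorization: g(α) = (α + 1)·(α² + 2α - 2)·(α² - α + 2).
Factor degrees with multiplicity: 1 + 2 + 2 = 5.

1, 2, 2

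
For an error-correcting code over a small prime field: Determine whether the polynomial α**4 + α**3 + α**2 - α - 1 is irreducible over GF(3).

Write P(α) = α**4 + α**3 + α**2 - α - 1.
Check for roots in GF(3): P(0) = 2; P(1) = 1; P(2) = 1.
No roots, so no linear factors.
Monic irreducibles of degree 2 over GF(3): α**2 + 1, α**2 + α - 1, α**2 - α - 1.
None of them divide P (all give nonzero remainder).
No irreducible factor of degree ≤ 2 exists, so P is irreducible over GF(3).

Yes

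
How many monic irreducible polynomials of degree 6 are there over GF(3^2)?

88440

The number of monic irreducibles of degree 6 over GF(9) is (1/6)·Σ_{d∣6} μ(6/d) 9^d.
Divisors of 6: 1, 2, 3, 6; μ(6/d) for each: 1, -1, -1, 1.
Σ = 9^1 − 9^2 − 9^3 + 9^6 = 530640.
N = 530640/6 = 88440.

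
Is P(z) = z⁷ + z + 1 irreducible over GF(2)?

Check for roots in GF(2): P(0) = 1; P(1) = 1.
No roots, so no linear factors.
Monic irreducibles of degree 2 over GF(2): z² + z + 1.
None of them divide P (all give nonzero remainder).
Monic irreducibles of degree 3 over GF(2): z³ + z + 1, z³ + z² + 1.
None of them divide P (all give nonzero remainder).
No irreducible factor of degree ≤ 3 exists, so P is irreducible over GF(2).

Yes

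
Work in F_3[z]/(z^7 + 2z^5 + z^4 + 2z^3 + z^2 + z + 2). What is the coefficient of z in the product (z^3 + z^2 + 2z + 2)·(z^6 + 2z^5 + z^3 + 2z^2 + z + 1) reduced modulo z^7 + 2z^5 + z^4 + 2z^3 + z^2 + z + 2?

Multiply in F_3[z]: (z^3 + z^2 + 2z + 2)·(z^6 + 2z^5 + z^3 + 2z^2 + z + 1) = z^9 + z^7 + z^6 + z^5 + 2z^4 + 2z^3 + z^2 + z + 2.
Reduce using z^7 ≡ z^5 + 2z^4 + z^3 + 2z^2 + 2z + 1 (mod z^7 + 2z^5 + z^4 + 2z^3 + z^2 + z + 2).
Reduced: z^5 + 2z^4 + 2z + 1.

2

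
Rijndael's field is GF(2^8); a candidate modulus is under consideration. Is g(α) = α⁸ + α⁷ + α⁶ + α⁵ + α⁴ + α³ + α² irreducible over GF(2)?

Check for roots in GF(2): g(0) = 0 → root; g(1) = 1.
g(0) = 0, so (α) divides g(α); g is reducible.

No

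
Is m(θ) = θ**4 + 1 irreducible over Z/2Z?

No

Check for roots in Z/2Z: m(0) = 1; m(1) = 0 → root.
m(1) = 0, so (θ − 1) divides m(θ); m is reducible.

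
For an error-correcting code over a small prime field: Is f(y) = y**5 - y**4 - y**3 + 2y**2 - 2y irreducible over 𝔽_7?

Check for roots in 𝔽_7: f(0) = 0 → root; f(1) = 6; f(2) = 5; f(3) = 0 → root; f(4) = 0 → root; f(5) = 0 → root; f(6) = 3.
f(0) = 0, so (y) divides f(y); f is reducible.

No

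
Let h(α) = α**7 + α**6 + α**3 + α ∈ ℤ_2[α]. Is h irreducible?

No

Check for roots in ℤ_2: h(0) = 0 → root; h(1) = 0 → root.
h(0) = 0, so (α) divides h(α); h is reducible.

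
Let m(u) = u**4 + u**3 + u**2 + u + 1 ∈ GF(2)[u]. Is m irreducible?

Yes

Check for roots in GF(2): m(0) = 1; m(1) = 1.
No roots, so no linear factors.
Monic irreducibles of degree 2 over GF(2): u**2 + u + 1.
None of them divide m (all give nonzero remainder).
No irreducible factor of degree ≤ 2 exists, so m is irreducible over GF(2).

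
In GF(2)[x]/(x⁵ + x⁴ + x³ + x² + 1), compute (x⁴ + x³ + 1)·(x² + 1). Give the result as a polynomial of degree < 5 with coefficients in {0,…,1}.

x^2 + x + 1

Multiply in GF(2)[x]: (x⁴ + x³ + 1)·(x² + 1) = x⁶ + x⁵ + x⁴ + x³ + x² + 1.
Reduce using x⁵ ≡ x⁴ + x³ + x² + 1 (mod x⁵ + x⁴ + x³ + x² + 1).
Reduced: x² + x + 1.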